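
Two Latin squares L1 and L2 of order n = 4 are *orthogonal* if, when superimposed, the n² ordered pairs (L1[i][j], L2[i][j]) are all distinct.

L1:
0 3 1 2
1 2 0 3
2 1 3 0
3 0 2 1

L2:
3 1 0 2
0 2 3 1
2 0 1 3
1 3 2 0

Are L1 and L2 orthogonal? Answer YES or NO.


Form the n² = 16 superimposed pairs (L1[i][j], L2[i][j]), row by row (rows and columns indexed from 0):
row 0: (0,3) (3,1) (1,0) (2,2)
row 1: (1,0) (2,2) (0,3) (3,1)
row 2: (2,2) (1,0) (3,1) (0,3)
row 3: (3,1) (0,3) (2,2) (1,0)
Orthogonality requires all 16 pairs distinct.
But the pair (1,0) repeats: cell (0,2) has L1 = 1, L2 = 0, and cell (1,0) has L1 = 1, L2 = 0.
A repeated pair means some other pair never occurs (only 4 distinct pairs out of 16), so the squares are not orthogonal.
Conclusion: NO.

NO


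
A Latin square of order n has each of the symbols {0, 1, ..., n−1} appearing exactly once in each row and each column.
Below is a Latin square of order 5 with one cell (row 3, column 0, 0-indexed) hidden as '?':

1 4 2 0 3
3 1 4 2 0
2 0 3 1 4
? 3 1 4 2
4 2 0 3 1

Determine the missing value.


Row 3 contains symbols [1, 2, 3, 4] — missing [0].
Column 0 contains symbols [1, 2, 3, 4] — missing [0].
The missing symbol must appear in both missing sets; intersection = [0].
Therefore the hidden value is 0.

Missing value = 0.


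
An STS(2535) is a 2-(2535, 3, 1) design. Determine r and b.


An STS(v) is a 2-(v, 3, 1) BIBD: block size k = 3, λ = 1.
Replication: r(k − 1) = λ(v − 1) ⇒ r·2 = 2535 − 1 = 2534 ⇒ r = 1267.
Block count: bk = vr ⇒ b·3 = 2535·1267 = 3211845 ⇒ b = 1070615.
(Check via b = v(v − 1)/6 = 2535·2534/6 = 6423690/6 = 1070615.)

r = 1267, b = 1070615.


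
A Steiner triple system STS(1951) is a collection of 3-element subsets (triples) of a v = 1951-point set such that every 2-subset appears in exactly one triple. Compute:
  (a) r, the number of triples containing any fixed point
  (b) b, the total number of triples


An STS(v) is a 2-(v, 3, 1) BIBD: block size k = 3, λ = 1.
Replication: r(k − 1) = λ(v − 1) ⇒ r·2 = 1951 − 1 = 1950 ⇒ r = 975.
Block count: bk = vr ⇒ b·3 = 1951·975 = 1902225 ⇒ b = 634075.

r = 975, b = 634075.


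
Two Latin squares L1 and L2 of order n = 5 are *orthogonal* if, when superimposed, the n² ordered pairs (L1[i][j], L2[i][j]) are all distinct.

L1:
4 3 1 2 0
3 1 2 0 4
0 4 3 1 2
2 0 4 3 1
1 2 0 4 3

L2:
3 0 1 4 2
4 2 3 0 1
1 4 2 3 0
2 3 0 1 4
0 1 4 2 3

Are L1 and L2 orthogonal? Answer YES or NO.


Form the n² = 25 superimposed pairs (L1[i][j], L2[i][j]), row by row (rows and columns indexed from 0):
row 0: (4,3) (3,0) (1,1) (2,4) (0,2)
row 1: (3,4) (1,2) (2,3) (0,0) (4,1)
row 2: (0,1) (4,4) (3,2) (1,3) (2,0)
row 3: (2,2) (0,3) (4,0) (3,1) (1,4)
row 4: (1,0) (2,1) (0,4) (4,2) (3,3)
Orthogonality requires all 25 pairs distinct.
Check by first coordinate: for each symbol s of L1, list the L2 entries in the n cells where L1 = s; they must all differ.
  L1 = 0: L2 entries (in reading order) 2, 0, 1, 3, 4 — all 5 distinct ✓
  L1 = 1: L2 entries (in reading order) 1, 2, 3, 4, 0 — all 5 distinct ✓
  L1 = 2: L2 entries (in reading order) 4, 3, 0, 2, 1 — all 5 distinct ✓
  L1 = 3: L2 entries (in reading order) 0, 4, 2, 1, 3 — all 5 distinct ✓
  L1 = 4: L2 entries (in reading order) 3, 1, 4, 0, 2 — all 5 distinct ✓
Every symbol of L1 meets every symbol of L2 exactly once, so all 25 pairs are distinct (25 of 25).
Conclusion: YES.

YES


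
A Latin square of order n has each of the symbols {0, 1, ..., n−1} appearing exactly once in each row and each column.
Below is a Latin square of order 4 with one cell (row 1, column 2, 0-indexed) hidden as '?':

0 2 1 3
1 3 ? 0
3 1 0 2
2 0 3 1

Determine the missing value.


Row 1 contains symbols [0, 1, 3] — missing [2].
Column 2 contains symbols [0, 1, 3] — missing [2].
The missing symbol must appear in both missing sets; intersection = [2].
Therefore the hidden value is 2.

Missing value = 2.


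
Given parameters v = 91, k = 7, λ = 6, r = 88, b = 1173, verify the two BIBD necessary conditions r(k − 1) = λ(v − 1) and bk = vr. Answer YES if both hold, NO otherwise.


Condition (i): r(k − 1) = 88·6 = 528; λ(v − 1) = 6·90 = 540. Match? NO.
Condition (ii): bk = 1173·7 = 8211; vr = 91·88 = 8008. Match? NO.
Both conditions hold? NO.

NO


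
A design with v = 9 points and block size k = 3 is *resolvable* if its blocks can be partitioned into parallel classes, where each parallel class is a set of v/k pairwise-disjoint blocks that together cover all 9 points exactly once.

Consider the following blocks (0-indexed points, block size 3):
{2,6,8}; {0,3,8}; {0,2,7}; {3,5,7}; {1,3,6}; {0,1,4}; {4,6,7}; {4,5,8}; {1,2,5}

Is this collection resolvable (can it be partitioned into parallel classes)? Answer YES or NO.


v = 9, block size k = 3, number of blocks = 9.
For resolvability, blocks must partition into parallel classes of size v/k = 3.
Total blocks must therefore be a multiple of 3: 9 = 3·3 + 0 ⇒ divisible ✓.
Greedy packing gives 3 candidate class(es). Each should be a full parallel class (size 3, covers all 9 points).
  Class 1 (3 blocks): {2,6,8}; {3,5,7}; {0,1,4}. Points covered: [0, 1, 2, 3, 4, 5, 6, 7, 8].
  Class 2 (3 blocks): {0,3,8}; {4,6,7}; {1,2,5}. Points covered: [0, 1, 2, 3, 4, 5, 6, 7, 8].
  Class 3 (3 blocks): {0,2,7}; {1,3,6}; {4,5,8}. Points covered: [0, 1, 2, 3, 4, 5, 6, 7, 8].
All classes full (size 3)? YES. All classes cover every point? YES.
Resolvable? YES.

YES


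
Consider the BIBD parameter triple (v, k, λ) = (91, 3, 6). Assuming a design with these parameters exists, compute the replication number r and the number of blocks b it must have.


Any 2-(v, k, λ) BIBD satisfies two necessary conditions:
  (i)  Each point sits in r blocks, and counting incidences through any fixed point gives r(k − 1) = λ(v − 1), so r = λ(v − 1)/(k − 1).
  (ii) Total incidences bk = vr, so b = vr/k.
Step 1: r = λ(v − 1)/(k − 1) = 6·(91 − 1)/(3 − 1) = 6·90/2 = 540/2 = 270.
Step 2: b = vr/k = 91·270/3 = 24570/3 = 8190.
Check integrality: r = 270 ∈ Z ✓, b = 8190 ∈ Z ✓.
(These identities are necessary conditions: they determine r and b for any design with these parameters, but do not by themselves prove that one exists.)

r = 270, b = 8190.


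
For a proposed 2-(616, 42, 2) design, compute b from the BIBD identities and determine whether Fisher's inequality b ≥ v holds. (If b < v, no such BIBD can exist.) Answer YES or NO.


r = λ(v − 1)/(k − 1) = 2·615/41 = 30.
b = vr/k = 616·30/42 = 440.
Fisher's inequality: b ≥ v ⇔ 440 ≥ 616? NO.

NO


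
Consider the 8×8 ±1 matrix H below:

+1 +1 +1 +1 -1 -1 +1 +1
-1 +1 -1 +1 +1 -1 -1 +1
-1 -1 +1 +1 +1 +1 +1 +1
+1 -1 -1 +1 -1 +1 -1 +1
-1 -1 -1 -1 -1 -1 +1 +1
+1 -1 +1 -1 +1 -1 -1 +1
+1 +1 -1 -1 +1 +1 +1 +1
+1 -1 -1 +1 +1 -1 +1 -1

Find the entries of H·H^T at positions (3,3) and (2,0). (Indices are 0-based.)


Row 0 of H: [1, 1, 1, 1, -1, -1, 1, 1].
Row 2 of H: [-1, -1, 1, 1, 1, 1, 1, 1].
Row 3 of H: [1, -1, -1, 1, -1, 1, -1, 1].
(H·H^T)[3][3] = Σ_j H[3][j]·H[3][j] = (1)² + (-1)² + (-1)² + (1)² + (-1)² + (1)² + (-1)² + (1)² = 1 + 1 + 1 + 1 + 1 + 1 + 1 + 1 = 8.
(H·H^T)[2][0] = Σ_j H[2][j]·H[0][j] = (-1)·(1) + (-1)·(1) + (1)·(1) + (1)·(1) + (1)·(-1) + (1)·(-1) + (1)·(1) + (1)·(1) = -1 + -1 + 1 + 1 + -1 + -1 + 1 + 1 = 0.
So rows 2 and 0 are orthogonal; the diagonal entry equals n = 8.

(3,3) entry = 8; (2,0) entry = 0.


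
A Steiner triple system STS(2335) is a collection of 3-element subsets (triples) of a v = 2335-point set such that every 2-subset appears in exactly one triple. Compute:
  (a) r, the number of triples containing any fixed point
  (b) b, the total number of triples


An STS(v) is a 2-(v, 3, 1) BIBD: block size k = 3, λ = 1.
Replication: r(k − 1) = λ(v − 1) ⇒ r·2 = 2335 − 1 = 2334 ⇒ r = 1167.
Block count: bk = vr ⇒ b·3 = 2335·1167 = 2724945 ⇒ b = 908315.

r = 1167, b = 908315.


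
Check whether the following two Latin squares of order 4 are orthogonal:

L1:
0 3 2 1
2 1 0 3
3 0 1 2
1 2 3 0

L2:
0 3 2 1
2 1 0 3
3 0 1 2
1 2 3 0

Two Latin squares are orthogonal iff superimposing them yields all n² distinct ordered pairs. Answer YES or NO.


Form the n² = 16 superimposed pairs (L1[i][j], L2[i][j]), row by row (rows and columns indexed from 0):
row 0: (0,0) (3,3) (2,2) (1,1)
row 1: (2,2) (1,1) (0,0) (3,3)
row 2: (3,3) (0,0) (1,1) (2,2)
row 3: (1,1) (2,2) (3,3) (0,0)
Orthogonality requires all 16 pairs distinct.
But the pair (2,2) repeats: cell (0,2) has L1 = 2, L2 = 2, and cell (1,0) has L1 = 2, L2 = 2.
A repeated pair means some other pair never occurs (only 4 distinct pairs out of 16), so the squares are not orthogonal.
Conclusion: NO.

NO


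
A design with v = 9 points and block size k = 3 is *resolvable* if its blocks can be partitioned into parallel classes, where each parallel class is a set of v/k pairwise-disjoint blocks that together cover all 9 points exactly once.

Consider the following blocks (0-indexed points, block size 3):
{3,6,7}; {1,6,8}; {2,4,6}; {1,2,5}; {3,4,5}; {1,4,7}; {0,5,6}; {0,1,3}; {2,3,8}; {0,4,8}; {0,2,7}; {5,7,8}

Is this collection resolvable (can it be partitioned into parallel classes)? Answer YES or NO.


v = 9, block size k = 3, number of blocks = 12.
For resolvability, blocks must partition into parallel classes of size v/k = 3.
Total blocks must therefore be a multiple of 3: 12 = 3·4 + 0 ⇒ divisible ✓.
Greedy packing gives 4 candidate class(es). Each should be a full parallel class (size 3, covers all 9 points).
  Class 1 (3 blocks): {3,6,7}; {1,2,5}; {0,4,8}. Points covered: [0, 1, 2, 3, 4, 5, 6, 7, 8].
  Class 2 (3 blocks): {1,6,8}; {3,4,5}; {0,2,7}. Points covered: [0, 1, 2, 3, 4, 5, 6, 7, 8].
  Class 3 (3 blocks): {2,4,6}; {0,1,3}; {5,7,8}. Points covered: [0, 1, 2, 3, 4, 5, 6, 7, 8].
  Class 4 (3 blocks): {1,4,7}; {0,5,6}; {2,3,8}. Points covered: [0, 1, 2, 3, 4, 5, 6, 7, 8].
All classes full (size 3)? YES. All classes cover every point? YES.
Resolvable? YES.

YES


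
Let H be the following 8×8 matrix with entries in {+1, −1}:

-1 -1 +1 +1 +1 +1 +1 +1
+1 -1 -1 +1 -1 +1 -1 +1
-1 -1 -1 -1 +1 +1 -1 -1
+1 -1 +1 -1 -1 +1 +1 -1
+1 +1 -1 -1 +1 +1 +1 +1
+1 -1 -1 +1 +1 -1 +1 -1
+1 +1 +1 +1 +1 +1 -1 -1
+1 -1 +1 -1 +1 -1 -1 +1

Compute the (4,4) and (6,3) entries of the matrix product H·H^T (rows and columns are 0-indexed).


Row 3 of H: [1, -1, 1, -1, -1, 1, 1, -1].
Row 4 of H: [1, 1, -1, -1, 1, 1, 1, 1].
Row 6 of H: [1, 1, 1, 1, 1, 1, -1, -1].
(H·H^T)[4][4] = Σ_j H[4][j]·H[4][j] = (1)² + (1)² + (-1)² + (-1)² + (1)² + (1)² + (1)² + (1)² = 1 + 1 + 1 + 1 + 1 + 1 + 1 + 1 = 8.
(H·H^T)[6][3] = Σ_j H[6][j]·H[3][j] = (1)·(1) + (1)·(-1) + (1)·(1) + (1)·(-1) + (1)·(-1) + (1)·(1) + (-1)·(1) + (-1)·(-1) = 1 + -1 + 1 + -1 + -1 + 1 + -1 + 1 = 0.
So rows 6 and 3 are orthogonal; the diagonal entry equals n = 8.

(4,4) entry = 8; (6,3) entry = 0.


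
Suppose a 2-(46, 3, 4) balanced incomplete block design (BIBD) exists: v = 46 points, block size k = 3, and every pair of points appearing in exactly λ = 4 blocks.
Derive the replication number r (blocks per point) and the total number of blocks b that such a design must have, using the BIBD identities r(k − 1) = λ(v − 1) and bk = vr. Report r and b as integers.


Any 2-(v, k, λ) BIBD satisfies two necessary conditions:
  (i)  Each point sits in r blocks, and counting incidences through any fixed point gives r(k − 1) = λ(v − 1), so r = λ(v − 1)/(k − 1).
  (ii) Total incidences bk = vr, so b = vr/k.
Step 1: r = λ(v − 1)/(k − 1) = 4·(46 − 1)/(3 − 1) = 4·45/2 = 180/2 = 90.
Step 2: b = vr/k = 46·90/3 = 4140/3 = 1380.
Check integrality: r = 90 ∈ Z ✓, b = 1380 ∈ Z ✓.
(These identities are necessary conditions: they determine r and b for any design with these parameters, but do not by themselves prove that one exists.)

r = 90, b = 1380.


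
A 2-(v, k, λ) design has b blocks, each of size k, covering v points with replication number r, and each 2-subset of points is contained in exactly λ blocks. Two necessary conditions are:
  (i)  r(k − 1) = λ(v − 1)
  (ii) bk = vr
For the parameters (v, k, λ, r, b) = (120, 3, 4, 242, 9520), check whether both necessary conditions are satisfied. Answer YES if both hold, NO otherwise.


Condition (i): r(k − 1) = 242·2 = 484; λ(v − 1) = 4·119 = 476. Match? NO.
Condition (ii): bk = 9520·3 = 28560; vr = 120·242 = 29040. Match? NO.
Both conditions hold? NO.

NO


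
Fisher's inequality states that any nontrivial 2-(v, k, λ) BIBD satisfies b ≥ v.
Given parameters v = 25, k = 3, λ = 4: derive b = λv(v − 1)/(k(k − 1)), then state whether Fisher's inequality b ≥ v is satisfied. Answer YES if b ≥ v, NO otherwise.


r = λ(v − 1)/(k − 1) = 4·24/2 = 48.
b = vr/k = 25·48/3 = 400.
Fisher's inequality: b ≥ v ⇔ 400 ≥ 25? YES.

YES


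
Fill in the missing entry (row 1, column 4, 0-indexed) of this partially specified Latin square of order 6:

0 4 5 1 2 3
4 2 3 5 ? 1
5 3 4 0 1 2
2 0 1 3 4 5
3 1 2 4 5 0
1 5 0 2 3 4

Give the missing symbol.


Row 1 contains symbols [1, 2, 3, 4, 5] — missing [0].
Column 4 contains symbols [1, 2, 3, 4, 5] — missing [0].
The missing symbol must appear in both missing sets; intersection = [0].
Therefore the hidden value is 0.

Missing value = 0.


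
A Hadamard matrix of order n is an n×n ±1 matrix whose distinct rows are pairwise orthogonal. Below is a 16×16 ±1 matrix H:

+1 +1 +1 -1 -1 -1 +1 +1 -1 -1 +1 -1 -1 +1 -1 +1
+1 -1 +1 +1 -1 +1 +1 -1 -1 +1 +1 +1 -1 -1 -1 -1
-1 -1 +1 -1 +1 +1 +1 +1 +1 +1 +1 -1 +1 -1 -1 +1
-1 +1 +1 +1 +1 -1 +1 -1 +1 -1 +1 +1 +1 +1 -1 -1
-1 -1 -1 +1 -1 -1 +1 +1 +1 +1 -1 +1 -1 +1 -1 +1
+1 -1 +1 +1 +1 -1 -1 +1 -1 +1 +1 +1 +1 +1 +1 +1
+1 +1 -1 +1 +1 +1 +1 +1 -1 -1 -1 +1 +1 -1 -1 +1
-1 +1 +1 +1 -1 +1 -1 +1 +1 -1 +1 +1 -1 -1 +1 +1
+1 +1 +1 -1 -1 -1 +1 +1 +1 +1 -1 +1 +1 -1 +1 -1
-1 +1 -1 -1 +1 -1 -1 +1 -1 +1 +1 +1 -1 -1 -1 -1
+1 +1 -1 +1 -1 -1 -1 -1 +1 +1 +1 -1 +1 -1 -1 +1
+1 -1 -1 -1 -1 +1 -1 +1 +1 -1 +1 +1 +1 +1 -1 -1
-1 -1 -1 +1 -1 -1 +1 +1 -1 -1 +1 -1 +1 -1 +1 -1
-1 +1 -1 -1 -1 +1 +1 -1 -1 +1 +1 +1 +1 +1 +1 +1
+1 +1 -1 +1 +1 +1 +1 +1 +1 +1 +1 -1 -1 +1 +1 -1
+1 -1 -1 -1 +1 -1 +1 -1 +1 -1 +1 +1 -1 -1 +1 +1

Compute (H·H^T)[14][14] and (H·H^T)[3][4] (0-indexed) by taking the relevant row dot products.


Row 3 of H: [-1, 1, 1, 1, 1, -1, 1, -1, 1, -1, 1, 1, 1, 1, -1, -1].
Row 4 of H: [-1, -1, -1, 1, -1, -1, 1, 1, 1, 1, -1, 1, -1, 1, -1, 1].
Row 14 of H: [1, 1, -1, 1, 1, 1, 1, 1, 1, 1, 1, -1, -1, 1, 1, -1].
(H·H^T)[14][14] = Σ_j H[14][j]·H[14][j] = (1)² + (1)² + (-1)² + (1)² + (1)² + (1)² + (1)² + (1)² + (1)² + (1)² + (1)² + (-1)² + (-1)² + (1)² + (1)² + (-1)² = 1 + 1 + 1 + 1 + 1 + 1 + 1 + 1 + 1 + 1 + 1 + 1 + 1 + 1 + 1 + 1 = 16.
(H·H^T)[3][4] = Σ_j H[3][j]·H[4][j] = (-1)·(-1) + (1)·(-1) + (1)·(-1) + (1)·(1) + (1)·(-1) + (-1)·(-1) + (1)·(1) + (-1)·(1) + (1)·(1) + (-1)·(1) + (1)·(-1) + (1)·(1) + (1)·(-1) + (1)·(1) + (-1)·(-1) + (-1)·(1) = 1 + -1 + -1 + 1 + -1 + 1 + 1 + -1 + 1 + -1 + -1 + 1 + -1 + 1 + 1 + -1 = 0.
So rows 3 and 4 are orthogonal; the diagonal entry equals n = 16.

(14,14) entry = 16; (3,4) entry = 0.


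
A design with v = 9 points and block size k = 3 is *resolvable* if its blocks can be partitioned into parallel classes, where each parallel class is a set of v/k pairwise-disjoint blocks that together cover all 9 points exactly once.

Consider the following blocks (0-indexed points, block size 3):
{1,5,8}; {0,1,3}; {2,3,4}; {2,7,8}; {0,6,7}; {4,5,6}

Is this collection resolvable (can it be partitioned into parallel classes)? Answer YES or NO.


v = 9, block size k = 3, number of blocks = 6.
For resolvability, blocks must partition into parallel classes of size v/k = 3.
Total blocks must therefore be a multiple of 3: 6 = 3·2 + 0 ⇒ divisible ✓.
Greedy packing gives 2 candidate class(es). Each should be a full parallel class (size 3, covers all 9 points).
  Class 1 (3 blocks): {1,5,8}; {2,3,4}; {0,6,7}. Points covered: [0, 1, 2, 3, 4, 5, 6, 7, 8].
  Class 2 (3 blocks): {0,1,3}; {2,7,8}; {4,5,6}. Points covered: [0, 1, 2, 3, 4, 5, 6, 7, 8].
All classes full (size 3)? YES. All classes cover every point? YES.
Resolvable? YES.

YES


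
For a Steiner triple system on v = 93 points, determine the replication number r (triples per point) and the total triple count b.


An STS(v) is a 2-(v, 3, 1) BIBD: block size k = 3, λ = 1.
Replication: r(k − 1) = λ(v − 1) ⇒ r·2 = 93 − 1 = 92 ⇒ r = 46.
Block count: bk = vr ⇒ b·3 = 93·46 = 4278 ⇒ b = 1426.

r = 46, b = 1426.


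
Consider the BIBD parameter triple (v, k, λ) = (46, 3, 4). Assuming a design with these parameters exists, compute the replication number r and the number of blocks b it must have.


Any 2-(v, k, λ) BIBD satisfies two necessary conditions:
  (i)  Each point sits in r blocks, and counting incidences through any fixed point gives r(k − 1) = λ(v − 1), so r = λ(v − 1)/(k − 1).
  (ii) Total incidences bk = vr, so b = vr/k.
Step 1: r = λ(v − 1)/(k − 1) = 4·(46 − 1)/(3 − 1) = 4·45/2 = 180/2 = 90.
Step 2: b = vr/k = 46·90/3 = 4140/3 = 1380.
Check integrality: r = 90 ∈ Z ✓, b = 1380 ∈ Z ✓.
(These identities are necessary conditions: they determine r and b for any design with these parameters, but do not by themselves prove that one exists.)

r = 90, b = 1380.


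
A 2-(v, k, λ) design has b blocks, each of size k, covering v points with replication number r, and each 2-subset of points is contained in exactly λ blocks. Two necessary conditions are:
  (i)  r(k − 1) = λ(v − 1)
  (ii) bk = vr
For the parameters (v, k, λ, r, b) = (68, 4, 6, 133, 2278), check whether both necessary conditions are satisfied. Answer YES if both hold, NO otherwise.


Condition (i): r(k − 1) = 133·3 = 399; λ(v − 1) = 6·67 = 402. Match? NO.
Condition (ii): bk = 2278·4 = 9112; vr = 68·133 = 9044. Match? NO.
Both conditions hold? NO.

NO


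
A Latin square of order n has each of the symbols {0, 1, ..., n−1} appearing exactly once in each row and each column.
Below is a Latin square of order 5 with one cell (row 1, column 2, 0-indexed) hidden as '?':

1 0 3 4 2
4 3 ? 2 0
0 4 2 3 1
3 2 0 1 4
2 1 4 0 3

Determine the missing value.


Row 1 contains symbols [0, 2, 3, 4] — missing [1].
Column 2 contains symbols [0, 2, 3, 4] — missing [1].
The missing symbol must appear in both missing sets; intersection = [1].
Therefore the hidden value is 1.

Missing value = 1.


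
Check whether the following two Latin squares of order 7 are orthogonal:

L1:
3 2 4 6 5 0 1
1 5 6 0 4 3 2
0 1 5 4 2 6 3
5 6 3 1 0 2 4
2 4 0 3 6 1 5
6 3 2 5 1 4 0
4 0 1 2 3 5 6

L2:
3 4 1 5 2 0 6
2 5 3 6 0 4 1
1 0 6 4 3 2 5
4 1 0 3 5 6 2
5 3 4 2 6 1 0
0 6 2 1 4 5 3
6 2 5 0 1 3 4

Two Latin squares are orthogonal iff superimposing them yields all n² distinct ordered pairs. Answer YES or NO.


Form the n² = 49 superimposed pairs (L1[i][j], L2[i][j]), row by row (rows and columns indexed from 0):
row 0: (3,3) (2,4) (4,1) (6,5) (5,2) (0,0) (1,6)
row 1: (1,2) (5,5) (6,3) (0,6) (4,0) (3,4) (2,1)
row 2: (0,1) (1,0) (5,6) (4,4) (2,3) (6,2) (3,5)
row 3: (5,4) (6,1) (3,0) (1,3) (0,5) (2,6) (4,2)
row 4: (2,5) (4,3) (0,4) (3,2) (6,6) (1,1) (5,0)
row 5: (6,0) (3,6) (2,2) (5,1) (1,4) (4,5) (0,3)
row 6: (4,6) (0,2) (1,5) (2,0) (3,1) (5,3) (6,4)
Orthogonality requires all 49 pairs distinct.
Check by first coordinate: for each symbol s of L1, list the L2 entries in the n cells where L1 = s; they must all differ.
  L1 = 0: L2 entries (in reading order) 0, 6, 1, 5, 4, 3, 2 — all 7 distinct ✓
  L1 = 1: L2 entries (in reading order) 6, 2, 0, 3, 1, 4, 5 — all 7 distinct ✓
  L1 = 2: L2 entries (in reading order) 4, 1, 3, 6, 5, 2, 0 — all 7 distinct ✓
  L1 = 3: L2 entries (in reading order) 3, 4, 5, 0, 2, 6, 1 — all 7 distinct ✓
  L1 = 4: L2 entries (in reading order) 1, 0, 4, 2, 3, 5, 6 — all 7 distinct ✓
  L1 = 5: L2 entries (in reading order) 2, 5, 6, 4, 0, 1, 3 — all 7 distinct ✓
  L1 = 6: L2 entries (in reading order) 5, 3, 2, 1, 6, 0, 4 — all 7 distinct ✓
Every symbol of L1 meets every symbol of L2 exactly once, so all 49 pairs are distinct (49 of 49).
Conclusion: YES.

YES


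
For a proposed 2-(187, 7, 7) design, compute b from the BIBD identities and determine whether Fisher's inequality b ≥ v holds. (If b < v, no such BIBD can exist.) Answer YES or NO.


b = λv(v − 1)/(k(k − 1)) = 7·187·186/(7·6) = 243474/42 = 5797.
Compare with v = 187: b ≥ v, so Fisher's inequality holds.

YES


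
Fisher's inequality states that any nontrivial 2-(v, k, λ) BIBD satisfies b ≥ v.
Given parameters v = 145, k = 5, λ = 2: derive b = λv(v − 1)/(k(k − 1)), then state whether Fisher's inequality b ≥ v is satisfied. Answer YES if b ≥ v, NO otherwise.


b = λv(v − 1)/(k(k − 1)) = 2·145·144/(5·4) = 41760/20 = 2088.
Compare with v = 145: b ≥ v, so Fisher's inequality holds.

YES


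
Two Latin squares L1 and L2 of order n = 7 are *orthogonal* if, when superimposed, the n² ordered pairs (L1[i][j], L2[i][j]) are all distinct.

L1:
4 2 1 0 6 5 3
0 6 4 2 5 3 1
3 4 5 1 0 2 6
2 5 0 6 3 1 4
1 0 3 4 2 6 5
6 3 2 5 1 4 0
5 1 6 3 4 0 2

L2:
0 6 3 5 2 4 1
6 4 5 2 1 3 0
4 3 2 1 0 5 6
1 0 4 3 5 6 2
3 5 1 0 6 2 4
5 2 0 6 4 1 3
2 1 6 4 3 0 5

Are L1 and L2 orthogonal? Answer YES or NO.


Form the n² = 49 superimposed pairs (L1[i][j], L2[i][j]), row by row (rows and columns indexed from 0):
row 0: (4,0) (2,6) (1,3) (0,5) (6,2) (5,4) (3,1)
row 1: (0,6) (6,4) (4,5) (2,2) (5,1) (3,3) (1,0)
row 2: (3,4) (4,3) (5,2) (1,1) (0,0) (2,5) (6,6)
row 3: (2,1) (5,0) (0,4) (6,3) (3,5) (1,6) (4,2)
row 4: (1,3) (0,5) (3,1) (4,0) (2,6) (6,2) (5,4)
row 5: (6,5) (3,2) (2,0) (5,6) (1,4) (4,1) (0,3)
row 6: (5,2) (1,1) (6,6) (3,4) (4,3) (0,0) (2,5)
Orthogonality requires all 49 pairs distinct.
But the pair (1,3) repeats: cell (0,2) has L1 = 1, L2 = 3, and cell (4,0) has L1 = 1, L2 = 3.
A repeated pair means some other pair never occurs (only 35 distinct pairs out of 49), so the squares are not orthogonal.
Conclusion: NO.

NO


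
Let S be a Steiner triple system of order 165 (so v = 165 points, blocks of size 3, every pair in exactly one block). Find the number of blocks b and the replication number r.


An STS(v) is a 2-(v, 3, 1) BIBD: block size k = 3, λ = 1.
Replication: r(k − 1) = λ(v − 1) ⇒ r·2 = 165 − 1 = 164 ⇒ r = 82.
Block count: b = v(v − 1)/6 = 165·164/6 = 27060/6 = 4510.

r = 82, b = 4510.


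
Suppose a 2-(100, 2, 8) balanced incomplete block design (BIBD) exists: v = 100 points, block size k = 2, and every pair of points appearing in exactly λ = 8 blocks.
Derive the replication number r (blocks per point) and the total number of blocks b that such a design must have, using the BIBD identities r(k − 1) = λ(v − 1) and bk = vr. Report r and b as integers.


Any 2-(v, k, λ) BIBD satisfies two necessary conditions:
  (i)  Each point sits in r blocks, and counting incidences through any fixed point gives r(k − 1) = λ(v − 1), so r = λ(v − 1)/(k − 1).
  (ii) Total incidences bk = vr, so b = vr/k.
Step 1: r = λ(v − 1)/(k − 1) = 8·(100 − 1)/(2 − 1) = 8·99/1 = 792/1 = 792.
Step 2: b = vr/k = 100·792/2 = 79200/2 = 39600.
Check integrality: r = 792 ∈ Z ✓, b = 39600 ∈ Z ✓.
(These identities are necessary conditions: they determine r and b for any design with these parameters, but do not by themselves prove that one exists.)

r = 792, b = 39600.


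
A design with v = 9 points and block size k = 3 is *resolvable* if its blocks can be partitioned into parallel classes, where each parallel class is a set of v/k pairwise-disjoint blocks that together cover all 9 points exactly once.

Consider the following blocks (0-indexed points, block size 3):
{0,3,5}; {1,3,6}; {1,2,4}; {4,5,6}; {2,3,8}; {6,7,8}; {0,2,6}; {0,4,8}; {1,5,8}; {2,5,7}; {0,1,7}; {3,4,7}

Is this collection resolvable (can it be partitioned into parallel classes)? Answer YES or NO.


v = 9, block size k = 3, number of blocks = 12.
For resolvability, blocks must partition into parallel classes of size v/k = 3.
Total blocks must therefore be a multiple of 3: 12 = 3·4 + 0 ⇒ divisible ✓.
Greedy packing gives 4 candidate class(es). Each should be a full parallel class (size 3, covers all 9 points).
  Class 1 (3 blocks): {0,3,5}; {1,2,4}; {6,7,8}. Points covered: [0, 1, 2, 3, 4, 5, 6, 7, 8].
  Class 2 (3 blocks): {1,3,6}; {0,4,8}; {2,5,7}. Points covered: [0, 1, 2, 3, 4, 5, 6, 7, 8].
  Class 3 (3 blocks): {4,5,6}; {2,3,8}; {0,1,7}. Points covered: [0, 1, 2, 3, 4, 5, 6, 7, 8].
  Class 4 (3 blocks): {0,2,6}; {1,5,8}; {3,4,7}. Points covered: [0, 1, 2, 3, 4, 5, 6, 7, 8].
All classes full (size 3)? YES. All classes cover every point? YES.
Resolvable? YES.

YES


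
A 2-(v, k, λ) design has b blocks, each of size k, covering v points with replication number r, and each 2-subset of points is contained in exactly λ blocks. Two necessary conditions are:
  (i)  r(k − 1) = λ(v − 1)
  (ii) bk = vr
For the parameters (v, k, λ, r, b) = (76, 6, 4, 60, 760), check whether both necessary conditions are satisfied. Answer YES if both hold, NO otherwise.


Condition (i): r(k − 1) = 60·5 = 300; λ(v − 1) = 4·75 = 300. Match? YES.
Condition (ii): bk = 760·6 = 4560; vr = 76·60 = 4560. Match? YES.
Both conditions hold? YES.

YES


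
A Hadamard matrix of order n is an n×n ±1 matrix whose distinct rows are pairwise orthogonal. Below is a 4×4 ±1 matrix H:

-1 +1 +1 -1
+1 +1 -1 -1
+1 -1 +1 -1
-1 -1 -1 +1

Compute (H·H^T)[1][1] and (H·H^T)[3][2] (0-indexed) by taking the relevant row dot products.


Row 1 of H: [1, 1, -1, -1].
Row 2 of H: [1, -1, 1, -1].
Row 3 of H: [-1, -1, -1, 1].
(H·H^T)[1][1] = Σ_j H[1][j]·H[1][j] = (1)² + (1)² + (-1)² + (-1)² = 1 + 1 + 1 + 1 = 4.
(H·H^T)[3][2] = Σ_j H[3][j]·H[2][j] = (-1)·(1) + (-1)·(-1) + (-1)·(1) + (1)·(-1) = -1 + 1 + -1 + -1 = -2.
Rows 3 and 2 are not orthogonal (dot product = -2 ≠ 0), so H is not a Hadamard matrix.

(1,1) entry = 4; (3,2) entry = -2.


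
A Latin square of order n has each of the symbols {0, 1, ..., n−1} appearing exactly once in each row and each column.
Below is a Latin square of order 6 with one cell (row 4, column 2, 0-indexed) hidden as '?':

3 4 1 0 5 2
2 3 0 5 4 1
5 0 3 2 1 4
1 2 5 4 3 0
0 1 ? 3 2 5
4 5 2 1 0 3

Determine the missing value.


Row 4 contains symbols [0, 1, 2, 3, 5] — missing [4].
Column 2 contains symbols [0, 1, 2, 3, 5] — missing [4].
The missing symbol must appear in both missing sets; intersection = [4].
Therefore the hidden value is 4.

Missing value = 4.


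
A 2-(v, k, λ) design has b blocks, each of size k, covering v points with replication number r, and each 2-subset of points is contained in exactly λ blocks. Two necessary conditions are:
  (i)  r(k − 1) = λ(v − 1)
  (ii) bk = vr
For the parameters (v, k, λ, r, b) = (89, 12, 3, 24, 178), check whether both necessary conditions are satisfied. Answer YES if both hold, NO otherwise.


Condition (i): r(k − 1) = 24·11 = 264; λ(v − 1) = 3·88 = 264. Match? YES.
Condition (ii): bk = 178·12 = 2136; vr = 89·24 = 2136. Match? YES.
Both conditions hold? YES.

YES


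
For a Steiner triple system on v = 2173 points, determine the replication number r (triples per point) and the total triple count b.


An STS(v) is a 2-(v, 3, 1) BIBD: block size k = 3, λ = 1.
Replication: r(k − 1) = λ(v − 1) ⇒ r·2 = 2173 − 1 = 2172 ⇒ r = 1086.
Block count: bk = vr ⇒ b·3 = 2173·1086 = 2359878 ⇒ b = 786626.
(Check via b = v(v − 1)/6 = 2173·2172/6 = 4719756/6 = 786626.)

r = 1086, b = 786626.


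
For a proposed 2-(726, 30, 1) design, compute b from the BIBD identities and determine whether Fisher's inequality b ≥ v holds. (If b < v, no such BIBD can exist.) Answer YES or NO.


b = λv(v − 1)/(k(k − 1)) = 1·726·725/(30·29) = 526350/870 = 605.
Compare with v = 726: b < v, so Fisher's inequality fails.

NO


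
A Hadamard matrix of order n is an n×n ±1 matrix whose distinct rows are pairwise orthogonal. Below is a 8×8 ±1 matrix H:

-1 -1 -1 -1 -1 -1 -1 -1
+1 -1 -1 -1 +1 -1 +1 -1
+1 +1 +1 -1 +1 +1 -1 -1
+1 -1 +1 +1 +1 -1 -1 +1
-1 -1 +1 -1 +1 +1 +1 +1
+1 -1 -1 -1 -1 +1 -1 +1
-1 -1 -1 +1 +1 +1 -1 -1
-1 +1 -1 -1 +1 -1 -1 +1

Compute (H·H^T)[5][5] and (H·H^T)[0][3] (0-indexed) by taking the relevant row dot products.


Row 0 of H: [-1, -1, -1, -1, -1, -1, -1, -1].
Row 3 of H: [1, -1, 1, 1, 1, -1, -1, 1].
Row 5 of H: [1, -1, -1, -1, -1, 1, -1, 1].
(H·H^T)[5][5] = Σ_j H[5][j]·H[5][j] = (1)² + (-1)² + (-1)² + (-1)² + (-1)² + (1)² + (-1)² + (1)² = 1 + 1 + 1 + 1 + 1 + 1 + 1 + 1 = 8.
(H·H^T)[0][3] = Σ_j H[0][j]·H[3][j] = (-1)·(1) + (-1)·(-1) + (-1)·(1) + (-1)·(1) + (-1)·(1) + (-1)·(-1) + (-1)·(-1) + (-1)·(1) = -1 + 1 + -1 + -1 + -1 + 1 + 1 + -1 = -2.
Rows 0 and 3 are not orthogonal (dot product = -2 ≠ 0), so H is not a Hadamard matrix.

(5,5) entry = 8; (0,3) entry = -2.


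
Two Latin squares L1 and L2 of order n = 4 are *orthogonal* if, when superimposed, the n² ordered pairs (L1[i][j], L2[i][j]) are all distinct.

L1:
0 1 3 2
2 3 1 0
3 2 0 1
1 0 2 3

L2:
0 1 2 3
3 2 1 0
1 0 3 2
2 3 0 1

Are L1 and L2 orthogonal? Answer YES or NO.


Form the n² = 16 superimposed pairs (L1[i][j], L2[i][j]), row by row (rows and columns indexed from 0):
row 0: (0,0) (1,1) (3,2) (2,3)
row 1: (2,3) (3,2) (1,1) (0,0)
row 2: (3,1) (2,0) (0,3) (1,2)
row 3: (1,2) (0,3) (2,0) (3,1)
Orthogonality requires all 16 pairs distinct.
But the pair (2,3) repeats: cell (0,3) has L1 = 2, L2 = 3, and cell (1,0) has L1 = 2, L2 = 3.
A repeated pair means some other pair never occurs (only 8 distinct pairs out of 16), so the squares are not orthogonal.
Conclusion: NO.

NO


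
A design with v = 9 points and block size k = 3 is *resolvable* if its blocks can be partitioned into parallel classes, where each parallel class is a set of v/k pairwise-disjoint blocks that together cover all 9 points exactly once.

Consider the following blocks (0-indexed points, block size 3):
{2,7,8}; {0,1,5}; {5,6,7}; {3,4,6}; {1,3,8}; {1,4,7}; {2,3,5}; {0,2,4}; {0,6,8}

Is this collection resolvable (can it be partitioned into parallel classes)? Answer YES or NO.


v = 9, block size k = 3, number of blocks = 9.
For resolvability, blocks must partition into parallel classes of size v/k = 3.
Total blocks must therefore be a multiple of 3: 9 = 3·3 + 0 ⇒ divisible ✓.
Greedy packing gives 3 candidate class(es). Each should be a full parallel class (size 3, covers all 9 points).
  Class 1 (3 blocks): {2,7,8}; {0,1,5}; {3,4,6}. Points covered: [0, 1, 2, 3, 4, 5, 6, 7, 8].
  Class 2 (3 blocks): {5,6,7}; {1,3,8}; {0,2,4}. Points covered: [0, 1, 2, 3, 4, 5, 6, 7, 8].
  Class 3 (3 blocks): {1,4,7}; {2,3,5}; {0,6,8}. Points covered: [0, 1, 2, 3, 4, 5, 6, 7, 8].
All classes full (size 3)? YES. All classes cover every point? YES.
Resolvable? YES.

YES


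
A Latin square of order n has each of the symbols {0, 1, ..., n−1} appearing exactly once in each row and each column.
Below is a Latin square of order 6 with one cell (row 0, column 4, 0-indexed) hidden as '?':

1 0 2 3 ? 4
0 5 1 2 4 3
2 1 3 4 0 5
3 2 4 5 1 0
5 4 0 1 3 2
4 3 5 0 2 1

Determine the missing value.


Row 0 contains symbols [0, 1, 2, 3, 4] — missing [5].
Column 4 contains symbols [0, 1, 2, 3, 4] — missing [5].
The missing symbol must appear in both missing sets; intersection = [5].
Therefore the hidden value is 5.

Missing value = 5.


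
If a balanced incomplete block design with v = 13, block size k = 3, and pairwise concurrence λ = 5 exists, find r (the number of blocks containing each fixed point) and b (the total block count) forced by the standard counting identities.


Any 2-(v, k, λ) BIBD satisfies two necessary conditions:
  (i)  Each point sits in r blocks, and counting incidences through any fixed point gives r(k − 1) = λ(v − 1), so r = λ(v − 1)/(k − 1).
  (ii) Total incidences bk = vr, so b = vr/k.
Step 1: r = λ(v − 1)/(k − 1) = 5·(13 − 1)/(3 − 1) = 5·12/2 = 60/2 = 30.
Step 2: b = vr/k = 13·30/3 = 390/3 = 130.
Check integrality: r = 30 ∈ Z ✓, b = 130 ∈ Z ✓.
(These identities are necessary conditions: they determine r and b for any design with these parameters, but do not by themselves prove that one exists.)

r = 30, b = 130.


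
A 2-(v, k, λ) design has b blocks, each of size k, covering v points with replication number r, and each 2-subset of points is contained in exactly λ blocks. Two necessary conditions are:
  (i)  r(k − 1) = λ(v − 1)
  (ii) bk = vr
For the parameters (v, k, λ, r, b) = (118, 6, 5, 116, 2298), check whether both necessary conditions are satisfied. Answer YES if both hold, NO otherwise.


Condition (i): r(k − 1) = 116·5 = 580; λ(v − 1) = 5·117 = 585. Match? NO.
Condition (ii): bk = 2298·6 = 13788; vr = 118·116 = 13688. Match? NO.
Both conditions hold? NO.

NO


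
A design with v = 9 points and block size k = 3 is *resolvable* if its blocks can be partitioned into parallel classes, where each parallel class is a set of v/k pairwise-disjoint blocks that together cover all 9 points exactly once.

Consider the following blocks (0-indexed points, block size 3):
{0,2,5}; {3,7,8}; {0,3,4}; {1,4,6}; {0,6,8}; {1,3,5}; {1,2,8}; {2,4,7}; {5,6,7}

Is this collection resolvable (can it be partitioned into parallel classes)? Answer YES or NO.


v = 9, block size k = 3, number of blocks = 9.
For resolvability, blocks must partition into parallel classes of size v/k = 3.
Total blocks must therefore be a multiple of 3: 9 = 3·3 + 0 ⇒ divisible ✓.
Greedy packing gives 3 candidate class(es). Each should be a full parallel class (size 3, covers all 9 points).
  Class 1 (3 blocks): {0,2,5}; {3,7,8}; {1,4,6}. Points covered: [0, 1, 2, 3, 4, 5, 6, 7, 8].
  Class 2 (3 blocks): {0,3,4}; {1,2,8}; {5,6,7}. Points covered: [0, 1, 2, 3, 4, 5, 6, 7, 8].
  Class 3 (3 blocks): {0,6,8}; {1,3,5}; {2,4,7}. Points covered: [0, 1, 2, 3, 4, 5, 6, 7, 8].
All classes full (size 3)? YES. All classes cover every point? YES.
Resolvable? YES.

YES


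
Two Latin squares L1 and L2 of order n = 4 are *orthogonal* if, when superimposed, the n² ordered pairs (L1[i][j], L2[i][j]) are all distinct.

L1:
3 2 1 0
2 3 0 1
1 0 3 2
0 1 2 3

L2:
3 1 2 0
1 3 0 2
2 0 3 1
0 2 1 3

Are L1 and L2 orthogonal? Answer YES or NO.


Form the n² = 16 superimposed pairs (L1[i][j], L2[i][j]), row by row (rows and columns indexed from 0):
row 0: (3,3) (2,1) (1,2) (0,0)
row 1: (2,1) (3,3) (0,0) (1,2)
row 2: (1,2) (0,0) (3,3) (2,1)
row 3: (0,0) (1,2) (2,1) (3,3)
Orthogonality requires all 16 pairs distinct.
But the pair (2,1) repeats: cell (0,1) has L1 = 2, L2 = 1, and cell (1,0) has L1 = 2, L2 = 1.
A repeated pair means some other pair never occurs (only 4 distinct pairs out of 16), so the squares are not orthogonal.
Conclusion: NO.

NO


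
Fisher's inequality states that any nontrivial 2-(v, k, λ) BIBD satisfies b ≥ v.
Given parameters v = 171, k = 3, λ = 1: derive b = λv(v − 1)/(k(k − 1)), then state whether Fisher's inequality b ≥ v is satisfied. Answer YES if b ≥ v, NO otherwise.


b = λv(v − 1)/(k(k − 1)) = 1·171·170/(3·2) = 29070/6 = 4845.
Compare with v = 171: b ≥ v, so Fisher's inequality holds.

YES


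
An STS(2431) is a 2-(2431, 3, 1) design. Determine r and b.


An STS(v) is a 2-(v, 3, 1) BIBD: block size k = 3, λ = 1.
Replication: r(k − 1) = λ(v − 1) ⇒ r·2 = 2431 − 1 = 2430 ⇒ r = 1215.
Block count: b = v(v − 1)/6 = 2431·2430/6 = 5907330/6 = 984555.

r = 1215, b = 984555.


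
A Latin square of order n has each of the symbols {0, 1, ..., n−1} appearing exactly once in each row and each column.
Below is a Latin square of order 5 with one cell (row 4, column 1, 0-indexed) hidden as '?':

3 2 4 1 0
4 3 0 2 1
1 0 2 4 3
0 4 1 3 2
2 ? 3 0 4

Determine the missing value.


Row 4 contains symbols [0, 2, 3, 4] — missing [1].
Column 1 contains symbols [0, 2, 3, 4] — missing [1].
The missing symbol must appear in both missing sets; intersection = [1].
Therefore the hidden value is 1.

Missing value = 1.


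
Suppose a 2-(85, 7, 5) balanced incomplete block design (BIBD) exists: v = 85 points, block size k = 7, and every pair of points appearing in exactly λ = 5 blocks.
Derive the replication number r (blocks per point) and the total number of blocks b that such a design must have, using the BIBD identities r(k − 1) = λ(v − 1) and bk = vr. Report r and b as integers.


Any 2-(v, k, λ) BIBD satisfies two necessary conditions:
  (i)  Each point sits in r blocks, and counting incidences through any fixed point gives r(k − 1) = λ(v − 1), so r = λ(v − 1)/(k − 1).
  (ii) Total incidences bk = vr, so b = vr/k.
Step 1: r = λ(v − 1)/(k − 1) = 5·(85 − 1)/(7 − 1) = 5·84/6 = 420/6 = 70.
Step 2: b = vr/k = 85·70/7 = 5950/7 = 850.
Check integrality: r = 70 ∈ Z ✓, b = 850 ∈ Z ✓.
(These identities are necessary conditions: they determine r and b for any design with these parameters, but do not by themselves prove that one exists.)

r = 70, b = 850.


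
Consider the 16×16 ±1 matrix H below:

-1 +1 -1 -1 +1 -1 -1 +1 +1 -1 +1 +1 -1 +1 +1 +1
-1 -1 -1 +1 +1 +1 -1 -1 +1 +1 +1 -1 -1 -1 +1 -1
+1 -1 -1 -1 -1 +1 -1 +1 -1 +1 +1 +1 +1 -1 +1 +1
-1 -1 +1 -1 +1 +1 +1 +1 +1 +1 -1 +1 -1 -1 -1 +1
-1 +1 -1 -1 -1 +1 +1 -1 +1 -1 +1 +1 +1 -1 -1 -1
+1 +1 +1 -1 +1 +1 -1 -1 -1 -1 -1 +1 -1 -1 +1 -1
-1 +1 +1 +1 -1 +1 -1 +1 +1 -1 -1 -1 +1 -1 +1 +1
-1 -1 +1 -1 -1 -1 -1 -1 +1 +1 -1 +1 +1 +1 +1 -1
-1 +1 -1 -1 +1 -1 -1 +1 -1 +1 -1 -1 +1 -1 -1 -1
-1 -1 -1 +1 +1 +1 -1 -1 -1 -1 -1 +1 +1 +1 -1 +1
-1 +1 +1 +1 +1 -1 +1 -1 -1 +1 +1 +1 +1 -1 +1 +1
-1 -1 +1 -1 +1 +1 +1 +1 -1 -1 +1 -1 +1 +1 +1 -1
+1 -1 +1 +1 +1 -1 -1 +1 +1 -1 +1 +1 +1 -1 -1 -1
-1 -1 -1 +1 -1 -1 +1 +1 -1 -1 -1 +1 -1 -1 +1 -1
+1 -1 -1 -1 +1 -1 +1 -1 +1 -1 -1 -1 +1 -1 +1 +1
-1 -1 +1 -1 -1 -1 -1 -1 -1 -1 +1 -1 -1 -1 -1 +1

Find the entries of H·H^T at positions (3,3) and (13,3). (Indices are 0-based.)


Row 3 of H: [-1, -1, 1, -1, 1, 1, 1, 1, 1, 1, -1, 1, -1, -1, -1, 1].
Row 13 of H: [-1, -1, -1, 1, -1, -1, 1, 1, -1, -1, -1, 1, -1, -1, 1, -1].
(H·H^T)[3][3] = Σ_j H[3][j]·H[3][j] = (-1)² + (-1)² + (1)² + (-1)² + (1)² + (1)² + (1)² + (1)² + (1)² + (1)² + (-1)² + (1)² + (-1)² + (-1)² + (-1)² + (1)² = 1 + 1 + 1 + 1 + 1 + 1 + 1 + 1 + 1 + 1 + 1 + 1 + 1 + 1 + 1 + 1 = 16.
(H·H^T)[13][3] = Σ_j H[13][j]·H[3][j] = (-1)·(-1) + (-1)·(-1) + (-1)·(1) + (1)·(-1) + (-1)·(1) + (-1)·(1) + (1)·(1) + (1)·(1) + (-1)·(1) + (-1)·(1) + (-1)·(-1) + (1)·(1) + (-1)·(-1) + (-1)·(-1) + (1)·(-1) + (-1)·(1) = 1 + 1 + -1 + -1 + -1 + -1 + 1 + 1 + -1 + -1 + 1 + 1 + 1 + 1 + -1 + -1 = 0.
So rows 13 and 3 are orthogonal; the diagonal entry equals n = 16.

(3,3) entry = 16; (13,3) entry = 0.


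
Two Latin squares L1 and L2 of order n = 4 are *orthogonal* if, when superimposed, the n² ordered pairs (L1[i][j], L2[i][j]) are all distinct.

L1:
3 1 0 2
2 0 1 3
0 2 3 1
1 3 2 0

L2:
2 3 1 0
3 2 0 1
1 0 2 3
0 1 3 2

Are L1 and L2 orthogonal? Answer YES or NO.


Form the n² = 16 superimposed pairs (L1[i][j], L2[i][j]), row by row (rows and columns indexed from 0):
row 0: (3,2) (1,3) (0,1) (2,0)
row 1: (2,3) (0,2) (1,0) (3,1)
row 2: (0,1) (2,0) (3,2) (1,3)
row 3: (1,0) (3,1) (2,3) (0,2)
Orthogonality requires all 16 pairs distinct.
But the pair (0,1) repeats: cell (0,2) has L1 = 0, L2 = 1, and cell (2,0) has L1 = 0, L2 = 1.
A repeated pair means some other pair never occurs (only 8 distinct pairs out of 16), so the squares are not orthogonal.
Conclusion: NO.

NO


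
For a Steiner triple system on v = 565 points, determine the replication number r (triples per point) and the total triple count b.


An STS(v) is a 2-(v, 3, 1) BIBD: block size k = 3, λ = 1.
Replication: r(k − 1) = λ(v − 1) ⇒ r·2 = 565 − 1 = 564 ⇒ r = 282.
Block count: b = v(v − 1)/6 = 565·564/6 = 318660/6 = 53110.
(Check via bk = vr: 53110·3 = 159330 = 565·282 = 159330 ✓.)

r = 282, b = 53110.


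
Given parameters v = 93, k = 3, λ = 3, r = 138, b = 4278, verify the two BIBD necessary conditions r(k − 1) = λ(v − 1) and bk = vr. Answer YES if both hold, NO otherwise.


Condition (i): r(k − 1) = 138·2 = 276; λ(v − 1) = 3·92 = 276. Match? YES.
Condition (ii): bk = 4278·3 = 12834; vr = 93·138 = 12834. Match? YES.
Both conditions hold? YES.

YES
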